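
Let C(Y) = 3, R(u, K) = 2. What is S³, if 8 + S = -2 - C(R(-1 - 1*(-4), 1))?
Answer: -2197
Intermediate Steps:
S = -13 (S = -8 + (-2 - 1*3) = -8 + (-2 - 3) = -8 - 5 = -13)
S³ = (-13)³ = -2197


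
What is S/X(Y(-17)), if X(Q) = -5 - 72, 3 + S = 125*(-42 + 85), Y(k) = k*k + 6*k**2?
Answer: -5372/77 ≈ -69.766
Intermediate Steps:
Y(k) = 7*k**2 (Y(k) = k**2 + 6*k**2 = 7*k**2)
S = 5372 (S = -3 + 125*(-42 + 85) = -3 + 125*43 = -3 + 5375 = 5372)
X(Q) = -77
S/X(Y(-17)) = 5372/(-77) = 5372*(-1/77) = -5372/77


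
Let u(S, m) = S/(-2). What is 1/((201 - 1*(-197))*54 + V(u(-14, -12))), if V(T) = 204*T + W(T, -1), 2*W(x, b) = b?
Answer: 2/45839 ≈ 4.3631e-5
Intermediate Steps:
u(S, m) = -S/2 (u(S, m) = S*(-1/2) = -S/2)
W(x, b) = b/2
V(T) = -1/2 + 204*T (V(T) = 204*T + (1/2)*(-1) = 204*T - 1/2 = -1/2 + 204*T)
1/((201 - 1*(-197))*54 + V(u(-14, -12))) = 1/((201 - 1*(-197))*54 + (-1/2 + 204*(-1/2*(-14)))) = 1/((201 + 197)*54 + (-1/2 + 204*7)) = 1/(398*54 + (-1/2 + 1428)) = 1/(21492 + 2855/2) = 1/(45839/2) = 2/45839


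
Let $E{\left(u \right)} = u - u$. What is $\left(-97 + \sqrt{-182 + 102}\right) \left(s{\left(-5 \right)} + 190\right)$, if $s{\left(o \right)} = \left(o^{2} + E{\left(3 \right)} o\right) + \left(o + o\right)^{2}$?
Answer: $-30555 + 1260 i \sqrt{5} \approx -30555.0 + 2817.4 i$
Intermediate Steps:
$E{\left(u \right)} = 0$
$s{\left(o \right)} = 5 o^{2}$ ($s{\left(o \right)} = \left(o^{2} + 0 o\right) + \left(o + o\right)^{2} = \left(o^{2} + 0\right) + \left(2 o\right)^{2} = o^{2} + 4 o^{2} = 5 o^{2}$)
$\left(-97 + \sqrt{-182 + 102}\right) \left(s{\left(-5 \right)} + 190\right) = \left(-97 + \sqrt{-182 + 102}\right) \left(5 \left(-5\right)^{2} + 190\right) = \left(-97 + \sqrt{-80}\right) \left(5 \cdot 25 + 190\right) = \left(-97 + 4 i \sqrt{5}\right) \left(125 + 190\right) = \left(-97 + 4 i \sqrt{5}\right) 315 = -30555 + 1260 i \sqrt{5}$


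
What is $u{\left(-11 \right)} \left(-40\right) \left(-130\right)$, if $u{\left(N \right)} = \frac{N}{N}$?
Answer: $5200$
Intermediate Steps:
$u{\left(N \right)} = 1$
$u{\left(-11 \right)} \left(-40\right) \left(-130\right) = 1 \left(-40\right) \left(-130\right) = \left(-40\right) \left(-130\right) = 5200$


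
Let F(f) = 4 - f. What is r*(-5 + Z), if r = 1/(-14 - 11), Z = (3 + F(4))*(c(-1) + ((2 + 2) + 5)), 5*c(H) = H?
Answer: -107/125 ≈ -0.85600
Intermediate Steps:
c(H) = H/5
Z = 132/5 (Z = (3 + (4 - 1*4))*((1/5)*(-1) + ((2 + 2) + 5)) = (3 + (4 - 4))*(-1/5 + (4 + 5)) = (3 + 0)*(-1/5 + 9) = 3*(44/5) = 132/5 ≈ 26.400)
r = -1/25 (r = 1/(-25) = -1/25 ≈ -0.040000)
r*(-5 + Z) = -(-5 + 132/5)/25 = -1/25*107/5 = -107/125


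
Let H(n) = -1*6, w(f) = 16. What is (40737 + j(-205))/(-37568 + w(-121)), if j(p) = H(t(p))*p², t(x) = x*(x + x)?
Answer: 211413/37552 ≈ 5.6299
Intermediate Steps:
t(x) = 2*x² (t(x) = x*(2*x) = 2*x²)
H(n) = -6
j(p) = -6*p²
(40737 + j(-205))/(-37568 + w(-121)) = (40737 - 6*(-205)²)/(-37568 + 16) = (40737 - 6*42025)/(-37552) = (40737 - 252150)*(-1/37552) = -211413*(-1/37552) = 211413/37552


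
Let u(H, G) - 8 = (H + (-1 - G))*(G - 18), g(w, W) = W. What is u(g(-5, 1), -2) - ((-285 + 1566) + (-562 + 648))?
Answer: -1399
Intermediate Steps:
u(H, G) = 8 + (-18 + G)*(-1 + H - G) (u(H, G) = 8 + (H + (-1 - G))*(G - 18) = 8 + (-1 + H - G)*(-18 + G) = 8 + (-18 + G)*(-1 + H - G))
u(g(-5, 1), -2) - ((-285 + 1566) + (-562 + 648)) = (26 - 1*(-2)**2 - 18*1 + 17*(-2) - 2*1) - ((-285 + 1566) + (-562 + 648)) = (26 - 1*4 - 18 - 34 - 2) - (1281 + 86) = (26 - 4 - 18 - 34 - 2) - 1*1367 = -32 - 1367 = -1399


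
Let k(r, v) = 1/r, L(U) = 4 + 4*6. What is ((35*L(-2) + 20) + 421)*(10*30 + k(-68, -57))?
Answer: 28986979/68 ≈ 4.2628e+5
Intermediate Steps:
L(U) = 28 (L(U) = 4 + 24 = 28)
((35*L(-2) + 20) + 421)*(10*30 + k(-68, -57)) = ((35*28 + 20) + 421)*(10*30 + 1/(-68)) = ((980 + 20) + 421)*(300 - 1/68) = (1000 + 421)*(20399/68) = 1421*(20399/68) = 28986979/68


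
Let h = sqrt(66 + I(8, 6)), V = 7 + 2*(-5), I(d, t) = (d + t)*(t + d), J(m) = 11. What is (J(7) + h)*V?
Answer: -33 - 3*sqrt(262) ≈ -81.559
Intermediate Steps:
I(d, t) = (d + t)**2 (I(d, t) = (d + t)*(d + t) = (d + t)**2)
V = -3 (V = 7 - 10 = -3)
h = sqrt(262) (h = sqrt(66 + (8 + 6)**2) = sqrt(66 + 14**2) = sqrt(66 + 196) = sqrt(262) ≈ 16.186)
(J(7) + h)*V = (11 + sqrt(262))*(-3) = -33 - 3*sqrt(262)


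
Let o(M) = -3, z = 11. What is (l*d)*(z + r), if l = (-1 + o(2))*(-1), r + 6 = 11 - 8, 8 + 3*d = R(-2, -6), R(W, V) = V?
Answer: -448/3 ≈ -149.33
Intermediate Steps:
d = -14/3 (d = -8/3 + (1/3)*(-6) = -8/3 - 2 = -14/3 ≈ -4.6667)
r = -3 (r = -6 + (11 - 8) = -6 + 3 = -3)
l = 4 (l = (-1 - 3)*(-1) = -4*(-1) = 4)
(l*d)*(z + r) = (4*(-14/3))*(11 - 3) = -56/3*8 = -448/3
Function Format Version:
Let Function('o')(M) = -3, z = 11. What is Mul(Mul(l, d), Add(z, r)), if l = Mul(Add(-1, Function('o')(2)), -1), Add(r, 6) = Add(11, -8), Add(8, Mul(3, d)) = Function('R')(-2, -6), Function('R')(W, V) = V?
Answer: Rational(-448, 3) ≈ -149.33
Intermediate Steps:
d = Rational(-14, 3) (d = Add(Rational(-8, 3), Mul(Rational(1, 3), -6)) = Add(Rational(-8, 3), -2) = Rational(-14, 3) ≈ -4.6667)
r = -3 (r = Add(-6, Add(11, -8)) = Add(-6, 3) = -3)
l = 4 (l = Mul(Add(-1, -3), -1) = Mul(-4, -1) = 4)
Mul(Mul(l, d), Add(z, r)) = Mul(Mul(4, Rational(-14, 3)), Add(11, -3)) = Mul(Rational(-56, 3), 8) = Rational(-448, 3)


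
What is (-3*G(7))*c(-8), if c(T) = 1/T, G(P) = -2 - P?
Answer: -27/8 ≈ -3.3750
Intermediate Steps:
(-3*G(7))*c(-8) = -3*(-2 - 1*7)/(-8) = -3*(-2 - 7)*(-⅛) = -3*(-9)*(-⅛) = 27*(-⅛) = -27/8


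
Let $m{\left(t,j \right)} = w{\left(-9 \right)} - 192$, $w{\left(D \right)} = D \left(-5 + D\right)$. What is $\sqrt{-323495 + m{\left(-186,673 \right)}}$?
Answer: $i \sqrt{323561} \approx 568.82 i$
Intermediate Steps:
$m{\left(t,j \right)} = -66$ ($m{\left(t,j \right)} = - 9 \left(-5 - 9\right) - 192 = \left(-9\right) \left(-14\right) - 192 = 126 - 192 = -66$)
$\sqrt{-323495 + m{\left(-186,673 \right)}} = \sqrt{-323495 - 66} = \sqrt{-323561} = i \sqrt{323561}$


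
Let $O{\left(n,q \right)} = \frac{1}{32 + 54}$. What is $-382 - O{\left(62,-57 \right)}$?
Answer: $- \frac{32853}{86} \approx -382.01$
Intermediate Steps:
$O{\left(n,q \right)} = \frac{1}{86}$
$-382 - O{\left(62,-57 \right)} = -382 - \frac{1}{86} = - \frac{32853}{86}$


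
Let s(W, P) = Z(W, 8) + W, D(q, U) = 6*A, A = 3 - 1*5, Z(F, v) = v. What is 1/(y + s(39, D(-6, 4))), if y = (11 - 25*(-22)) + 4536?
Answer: 1/5144 ≈ 0.00019440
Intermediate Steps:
A = -2 (A = 3 - 5 = -2)
D(q, U) = -12 (D(q, U) = 6*(-2) = -12)
s(W, P) = 8 + W
y = 5097 (y = (11 + 550) + 4536 = 561 + 4536 = 5097)
1/(y + s(39, D(-6, 4))) = 1/(5097 + (8 + 39)) = 1/(5097 + 47) = 1/5144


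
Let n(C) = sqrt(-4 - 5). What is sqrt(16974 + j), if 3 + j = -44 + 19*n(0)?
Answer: sqrt(16927 + 57*I) ≈ 130.1 + 0.219*I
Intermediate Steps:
n(C) = 3*I (n(C) = sqrt(-9) = 3*I)
j = -47 + 57*I (j = -3 + (-44 + 19*(3*I)) = -3 + (-44 + 57*I) = -47 + 57*I ≈ -47.0 + 57.0*I)
sqrt(16974 + j) = sqrt(16974 + (-47 + 57*I)) = sqrt(16927 + 57*I)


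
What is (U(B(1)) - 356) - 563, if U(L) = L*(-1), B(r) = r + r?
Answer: -921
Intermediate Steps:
B(r) = 2*r
U(L) = -L
(U(B(1)) - 356) - 563 = (-2 - 356) - 563 = -358 - 563 = -921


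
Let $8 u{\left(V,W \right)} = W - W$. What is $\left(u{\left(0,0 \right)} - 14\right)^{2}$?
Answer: $196$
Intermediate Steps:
$u{\left(V,W \right)} = 0$ ($u{\left(V,W \right)} = \frac{W - W}{8} = \frac{1}{8} \cdot 0 = 0$)
$\left(u{\left(0,0 \right)} - 14\right)^{2} = \left(0 - 14\right)^{2} = \left(-14\right)^{2} = 196$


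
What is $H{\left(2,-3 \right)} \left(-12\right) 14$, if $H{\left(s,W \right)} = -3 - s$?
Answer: $840$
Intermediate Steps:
$H{\left(2,-3 \right)} \left(-12\right) 14 = \left(-3 - 2\right) \left(-12\right) 14 = \left(-5\right) \left(-12\right) 14 = 60 \cdot 14 = 840$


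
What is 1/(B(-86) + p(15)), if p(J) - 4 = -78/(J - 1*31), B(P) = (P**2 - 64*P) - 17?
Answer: 8/103135 ≈ 7.7568e-5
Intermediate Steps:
B(P) = -17 + P**2 - 64*P
p(J) = 4 - 78/(-31 + J) (p(J) = 4 - 78/(J - 1*31) = 4 - 78/(J - 31) = 4 - 78/(-31 + J))
1/(B(-86) + p(15)) = 1/((-17 + (-86)**2 - 64*(-86)) + 2*(-101 + 2*15)/(-31 + 15)) = 1/((-17 + 7396 + 5504) + 2*(-101 + 30)/(-16)) = 1/(12883 + 2*(-1/16)*(-71)) = 1/(12883 + 71/8) = 1/(103135/8) = 8/103135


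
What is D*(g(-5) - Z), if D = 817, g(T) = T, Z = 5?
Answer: -8170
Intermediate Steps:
D*(g(-5) - Z) = 817*(-5 - 1*5) = 817*(-5 - 5) = 817*(-10) = -8170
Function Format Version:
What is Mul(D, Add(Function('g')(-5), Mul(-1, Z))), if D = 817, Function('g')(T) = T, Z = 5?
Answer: -8170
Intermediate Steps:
Mul(D, Add(Function('g')(-5), Mul(-1, Z))) = Mul(817, Add(-5, Mul(-1, 5))) = Mul(817, Add(-5, -5)) = Mul(817, -10) = -8170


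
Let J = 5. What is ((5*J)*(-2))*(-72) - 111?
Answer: 3489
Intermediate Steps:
((5*J)*(-2))*(-72) - 111 = ((5*5)*(-2))*(-72) - 111 = (25*(-2))*(-72) - 111 = -50*(-72) - 111 = 3600 - 111 = 3489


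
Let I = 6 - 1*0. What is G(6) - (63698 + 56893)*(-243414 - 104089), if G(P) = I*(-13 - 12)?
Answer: 41905734123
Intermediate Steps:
I = 6 (I = 6 + 0 = 6)
G(P) = -150 (G(P) = 6*(-13 - 12) = 6*(-25) = -150)
G(6) - (63698 + 56893)*(-243414 - 104089) = -150 - (63698 + 56893)*(-243414 - 104089) = -150 - 120591*(-347503) = -150 - 1*(-41905734273) = -150 + 41905734273 = 41905734123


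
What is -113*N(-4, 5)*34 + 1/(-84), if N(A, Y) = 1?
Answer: -322729/84 ≈ -3842.0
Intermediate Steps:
-113*N(-4, 5)*34 + 1/(-84) = -113*34 + 1/(-84) = -113*34 - 1/84 = -3842 - 1/84 = -322729/84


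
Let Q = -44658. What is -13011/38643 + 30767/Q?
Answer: -589991473/575239698 ≈ -1.0256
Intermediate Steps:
-13011/38643 + 30767/Q = -13011/38643 + 30767/(-44658) = -13011*1/38643 + 30767*(-1/44658) = -4337/12881 - 30767/44658 = -589991473/575239698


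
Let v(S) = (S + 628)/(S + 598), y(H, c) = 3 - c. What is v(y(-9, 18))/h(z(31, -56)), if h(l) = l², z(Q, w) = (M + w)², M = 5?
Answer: 613/3944112183 ≈ 1.5542e-7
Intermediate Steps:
z(Q, w) = (5 + w)²
v(S) = (628 + S)/(598 + S)
v(y(-9, 18))/h(z(31, -56)) = ((628 + (3 - 1*18))/(598 + (3 - 1*18)))/(((5 - 56)²)²) = ((628 + (3 - 18))/(598 + (3 - 18)))/(((-51)²)²) = ((628 - 15)/(598 - 15))/(2601²) = (613/583)/6765201 = ((1/583)*613)*(1/6765201) = (613/583)*(1/6765201) = 613/3944112183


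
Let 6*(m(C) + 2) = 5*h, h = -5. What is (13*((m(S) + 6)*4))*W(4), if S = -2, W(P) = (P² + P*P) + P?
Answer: -312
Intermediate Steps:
W(P) = P + 2*P² (W(P) = (P² + P²) + P = 2*P² + P = P + 2*P²)
m(C) = -37/6 (m(C) = -2 + (5*(-5))/6 = -2 + (⅙)*(-25) = -2 - 25/6 = -37/6)
(13*((m(S) + 6)*4))*W(4) = (13*((-37/6 + 6)*4))*(4*(1 + 2*4)) = (13*(-⅙*4))*(4*(1 + 8)) = (13*(-⅔))*(4*9) = -26/3*36 = -312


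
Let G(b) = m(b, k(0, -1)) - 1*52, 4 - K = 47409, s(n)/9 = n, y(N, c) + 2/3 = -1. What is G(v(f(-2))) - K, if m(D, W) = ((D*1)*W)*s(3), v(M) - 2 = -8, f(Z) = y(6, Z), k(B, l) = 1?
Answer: 47191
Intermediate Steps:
y(N, c) = -5/3 (y(N, c) = -2/3 - 1 = -5/3)
f(Z) = -5/3
v(M) = -6 (v(M) = 2 - 8 = -6)
s(n) = 9*n
K = -47405 (K = 4 - 1*47409 = 4 - 47409 = -47405)
m(D, W) = 27*D*W (m(D, W) = ((D*1)*W)*(9*3) = (D*W)*27 = 27*D*W)
G(b) = -52 + 27*b (G(b) = 27*b*1 - 1*52 = 27*b - 52 = -52 + 27*b)
G(v(f(-2))) - K = (-52 + 27*(-6)) - 1*(-47405) = (-52 - 162) + 47405 = -214 + 47405 = 47191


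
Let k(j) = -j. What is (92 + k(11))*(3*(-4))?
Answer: -972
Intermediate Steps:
(92 + k(11))*(3*(-4)) = (92 - 1*11)*(3*(-4)) = (92 - 11)*(-12) = 81*(-12) = -972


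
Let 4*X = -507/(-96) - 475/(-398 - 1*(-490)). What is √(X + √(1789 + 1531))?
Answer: √(4002 + 270848*√830)/368 ≈ 7.5927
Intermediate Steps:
X = 87/2944 (X = (-507/(-96) - 475/(-398 - 1*(-490)))/4 = (-507*(-1/96) - 475/(-398 + 490))/4 = (169/32 - 475/92)/4 = (¼)*(87/736) = 87/2944 ≈ 0.029552)
√(X + √(1789 + 1531)) = √(87/2944 + √(1789 + 1531)) = √(87/2944 + √3320) = √(87/2944 + 2*√830)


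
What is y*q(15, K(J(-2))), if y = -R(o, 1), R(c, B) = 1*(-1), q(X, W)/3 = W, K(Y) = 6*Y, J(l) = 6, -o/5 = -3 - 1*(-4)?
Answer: 108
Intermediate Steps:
o = -5 (o = -5*(-3 - 1*(-4)) = -5*(-3 + 4) = -5*1 = -5)
q(X, W) = 3*W
R(c, B) = -1
y = 1 (y = -1*(-1) = 1)
y*q(15, K(J(-2))) = 1*(3*(6*6)) = 1*(3*36) = 1*108 = 108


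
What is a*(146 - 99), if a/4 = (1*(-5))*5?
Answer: -4700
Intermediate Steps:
a = -100 (a = 4*((1*(-5))*5) = 4*(-5*5) = 4*(-25) = -100)
a*(146 - 99) = -100*(146 - 99) = -100*47 = -4700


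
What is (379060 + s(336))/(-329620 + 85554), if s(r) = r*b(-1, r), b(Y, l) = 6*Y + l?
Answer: -244970/122033 ≈ -2.0074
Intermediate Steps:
b(Y, l) = l + 6*Y
s(r) = r*(-6 + r) (s(r) = r*(r + 6*(-1)) = r*(r - 6) = r*(-6 + r))
(379060 + s(336))/(-329620 + 85554) = (379060 + 336*(-6 + 336))/(-329620 + 85554) = (379060 + 336*330)/(-244066) = (379060 + 110880)*(-1/244066) = 489940*(-1/244066) = -244970/122033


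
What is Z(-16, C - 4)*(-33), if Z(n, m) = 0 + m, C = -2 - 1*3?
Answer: 297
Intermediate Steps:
C = -5 (C = -2 - 3 = -5)
Z(n, m) = m
Z(-16, C - 4)*(-33) = (-5 - 4)*(-33) = -9*(-33) = 297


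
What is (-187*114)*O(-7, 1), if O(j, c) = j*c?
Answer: 149226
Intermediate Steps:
O(j, c) = c*j
(-187*114)*O(-7, 1) = (-187*114)*(1*(-7)) = -21318*(-7) = 149226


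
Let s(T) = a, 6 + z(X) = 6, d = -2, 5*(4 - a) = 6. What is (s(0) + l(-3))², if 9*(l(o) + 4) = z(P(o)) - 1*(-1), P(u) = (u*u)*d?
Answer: 2401/2025 ≈ 1.1857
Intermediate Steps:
a = 14/5 (a = 4 - ⅕*6 = 4 - 6/5 = 14/5 ≈ 2.8000)
P(u) = -2*u² (P(u) = (u*u)*(-2) = u²*(-2) = -2*u²)
z(X) = 0 (z(X) = -6 + 6 = 0)
l(o) = -35/9 (l(o) = -4 + (0 - 1*(-1))/9 = -4 + (0 + 1)/9 = -4 + (⅑)*1 = -4 + ⅑ = -35/9)
s(T) = 14/5
(s(0) + l(-3))² = (14/5 - 35/9)² = (-49/45)² = 2401/2025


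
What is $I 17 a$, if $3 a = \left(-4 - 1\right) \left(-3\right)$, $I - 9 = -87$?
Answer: $-6630$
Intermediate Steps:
$I = -78$ ($I = 9 - 87 = -78$)
$a = 5$ ($a = \frac{\left(-4 - 1\right) \left(-3\right)}{3} = \frac{\left(-5\right) \left(-3\right)}{3} = \frac{1}{3} \cdot 15 = 5$)
$I 17 a = \left(-78\right) 17 \cdot 5 = \left(-1326\right) 5 = -6630$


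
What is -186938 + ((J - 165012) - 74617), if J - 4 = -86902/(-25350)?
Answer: -5406642574/12675 ≈ -4.2656e+5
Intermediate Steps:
J = 94151/12675 (J = 4 - 86902/(-25350) = 4 - 86902*(-1/25350) = 4 + 43451/12675 = 94151/12675 ≈ 7.4281)
-186938 + ((J - 165012) - 74617) = -186938 + ((94151/12675 - 165012) - 74617) = -186938 + (-2091432949/12675 - 74617) = -186938 - 3037203424/12675 = -5406642574/12675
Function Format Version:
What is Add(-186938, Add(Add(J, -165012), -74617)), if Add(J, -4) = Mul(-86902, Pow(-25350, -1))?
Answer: Rational(-5406642574, 12675) ≈ -4.2656e+5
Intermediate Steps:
J = Rational(94151, 12675) (J = Add(4, Mul(-86902, Pow(-25350, -1))) = Add(4, Mul(-86902, Rational(-1, 25350))) = Add(4, Rational(43451, 12675)) = Rational(94151, 12675) ≈ 7.4281)
Add(-186938, Add(Add(J, -165012), -74617)) = Add(-186938, Add(Add(Rational(94151, 12675), -165012), -74617)) = Add(-186938, Add(Rational(-2091432949, 12675), -74617)) = Add(-186938, Rational(-3037203424, 12675)) = Rational(-5406642574, 12675)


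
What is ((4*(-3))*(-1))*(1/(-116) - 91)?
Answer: -31671/29 ≈ -1092.1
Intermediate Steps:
((4*(-3))*(-1))*(1/(-116) - 91) = (-12*(-1))*(-1/116 - 91) = 12*(-10557/116) = -31671/29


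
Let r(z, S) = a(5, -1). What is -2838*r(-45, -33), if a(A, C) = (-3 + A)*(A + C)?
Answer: -22704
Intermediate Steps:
r(z, S) = 8 (r(z, S) = 5² - 3*5 - 3*(-1) + 5*(-1) = 25 - 15 + 3 - 5 = 8)
-2838*r(-45, -33) = -2838*8 = -22704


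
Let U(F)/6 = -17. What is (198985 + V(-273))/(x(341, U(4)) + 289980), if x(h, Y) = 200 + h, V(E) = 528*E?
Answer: 54841/290521 ≈ 0.18877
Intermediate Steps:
U(F) = -102 (U(F) = 6*(-17) = -102)
(198985 + V(-273))/(x(341, U(4)) + 289980) = (198985 + 528*(-273))/((200 + 341) + 289980) = (198985 - 144144)/(541 + 289980) = 54841/290521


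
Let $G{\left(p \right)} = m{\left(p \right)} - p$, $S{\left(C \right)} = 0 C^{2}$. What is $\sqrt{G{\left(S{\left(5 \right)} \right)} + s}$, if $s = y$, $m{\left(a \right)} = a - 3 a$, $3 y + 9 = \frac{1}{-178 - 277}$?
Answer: $\frac{64 i \sqrt{1365}}{1365} \approx 1.7323 i$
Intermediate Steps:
$y = - \frac{4096}{1365}$ ($y = -3 + \frac{1}{3 \left(-178 - 277\right)} = -3 + \frac{1}{3 \left(-455\right)} = -3 + \frac{1}{3} \left(- \frac{1}{455}\right) = -3 - \frac{1}{1365} = - \frac{4096}{1365} \approx -3.0007$)
$m{\left(a \right)} = - 2 a$
$s = - \frac{4096}{1365} \approx -3.0007$
$S{\left(C \right)} = 0$
$G{\left(p \right)} = - 3 p$ ($G{\left(p \right)} = - 2 p - p = - 3 p$)
$\sqrt{G{\left(S{\left(5 \right)} \right)} + s} = \sqrt{\left(-3\right) 0 - \frac{4096}{1365}} = \sqrt{0 - \frac{4096}{1365}} = \sqrt{- \frac{4096}{1365}} = \frac{64 i \sqrt{1365}}{1365}$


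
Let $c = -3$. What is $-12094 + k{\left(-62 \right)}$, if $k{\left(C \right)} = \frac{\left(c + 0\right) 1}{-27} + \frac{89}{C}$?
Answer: $- \frac{6749191}{558} \approx -12095.0$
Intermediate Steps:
$k{\left(C \right)} = \frac{1}{9} + \frac{89}{C}$ ($k{\left(C \right)} = \frac{\left(-3 + 0\right) 1}{-27} + \frac{89}{C} = \left(-3\right) 1 \left(- \frac{1}{27}\right) + \frac{89}{C} = \left(-3\right) \left(- \frac{1}{27}\right) + \frac{89}{C} = \frac{1}{9} + \frac{89}{C}$)
$-12094 + k{\left(-62 \right)} = -12094 + \frac{801 - 62}{9 \left(-62\right)} = -12094 + \frac{1}{9} \left(- \frac{1}{62}\right) 739 = -12094 - \frac{739}{558} = - \frac{6749191}{558}$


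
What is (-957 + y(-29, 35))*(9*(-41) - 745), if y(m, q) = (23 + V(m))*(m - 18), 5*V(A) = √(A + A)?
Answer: 2270332 + 52358*I*√58/5 ≈ 2.2703e+6 + 79749.0*I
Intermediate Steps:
V(A) = √2*√A/5 (V(A) = √(A + A)/5 = √(2*A)/5 = (√2*√A)/5 = √2*√A/5)
y(m, q) = (-18 + m)*(23 + √2*√m/5) (y(m, q) = (23 + √2*√m/5)*(m - 18) = (23 + √2*√m/5)*(-18 + m) = (-18 + m)*(23 + √2*√m/5))
(-957 + y(-29, 35))*(9*(-41) - 745) = (-957 + (-414 + 23*(-29) - 18*√2*√(-29)/5 + √2*(-29)^(3/2)/5))*(9*(-41) - 745) = (-957 + (-414 - 667 - 18*√2*I*√29/5 + √2*(-29*I*√29)/5))*(-369 - 745) = (-957 + (-414 - 667 - 18*I*√58/5 - 29*I*√58/5))*(-1114) = (-957 + (-1081 - 47*I*√58/5))*(-1114) = (-2038 - 47*I*√58/5)*(-1114) = 2270332 + 52358*I*√58/5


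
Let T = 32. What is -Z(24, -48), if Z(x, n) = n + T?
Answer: 16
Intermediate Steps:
Z(x, n) = 32 + n (Z(x, n) = n + 32 = 32 + n)
-Z(24, -48) = -(32 - 48) = -1*(-16) = 16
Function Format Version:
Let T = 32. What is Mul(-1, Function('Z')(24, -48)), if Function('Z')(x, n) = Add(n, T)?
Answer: 16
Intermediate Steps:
Function('Z')(x, n) = Add(32, n) (Function('Z')(x, n) = Add(n, 32) = Add(32, n))
Mul(-1, Function('Z')(24, -48)) = Mul(-1, Add(32, -48)) = Mul(-1, -16) = 16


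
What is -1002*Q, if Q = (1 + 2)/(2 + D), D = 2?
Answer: -1503/2 ≈ -751.50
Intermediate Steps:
Q = ¾ (Q = (1 + 2)/(2 + 2) = 3/4 = 3*(¼) = ¾ ≈ 0.75000)
-1002*Q = -1002*¾ = -1503/2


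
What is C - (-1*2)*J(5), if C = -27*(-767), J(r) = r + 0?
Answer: 20719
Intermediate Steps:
J(r) = r
C = 20709
C - (-1*2)*J(5) = 20709 - (-1*2)*5 = 20709 - (-2)*5 = 20709 - 1*(-10) = 20709 + 10 = 20719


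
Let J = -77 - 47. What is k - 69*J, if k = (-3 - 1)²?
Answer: 8572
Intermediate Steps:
J = -124
k = 16 (k = (-4)² = 16)
k - 69*J = 16 - 69*(-124) = 16 + 8556 = 8572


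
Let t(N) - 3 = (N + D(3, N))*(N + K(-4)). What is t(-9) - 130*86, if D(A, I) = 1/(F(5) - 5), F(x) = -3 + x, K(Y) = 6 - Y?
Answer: -33559/3 ≈ -11186.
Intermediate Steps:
D(A, I) = -1/3 (D(A, I) = 1/((-3 + 5) - 5) = 1/(2 - 5) = 1/(-3) = -1/3)
t(N) = 3 + (10 + N)*(-1/3 + N) (t(N) = 3 + (N - 1/3)*(N + (6 - 1*(-4))) = 3 + (-1/3 + N)*(N + (6 + 4)) = 3 + (-1/3 + N)*(N + 10) = 3 + (-1/3 + N)*(10 + N) = 3 + (10 + N)*(-1/3 + N))
t(-9) - 130*86 = (-1/3 + (-9)**2 + (29/3)*(-9)) - 130*86 = (-1/3 + 81 - 87) - 11180 = -19/3 - 11180 = -33559/3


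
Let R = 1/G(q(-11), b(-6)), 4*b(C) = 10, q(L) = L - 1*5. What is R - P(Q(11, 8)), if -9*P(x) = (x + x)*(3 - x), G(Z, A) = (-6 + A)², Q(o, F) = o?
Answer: -8588/441 ≈ -19.474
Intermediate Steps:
q(L) = -5 + L (q(L) = L - 5 = -5 + L)
b(C) = 5/2 (b(C) = (¼)*10 = 5/2)
R = 4/49 (R = 1/((-6 + 5/2)²) = 1/((-7/2)²) = 1/(49/4) = 4/49 ≈ 0.081633)
P(x) = -2*x*(3 - x)/9 (P(x) = -(x + x)*(3 - x)/9 = -2*x*(3 - x)/9)
R - P(Q(11, 8)) = 4/49 - 2*11*(-3 + 11)/9 = 4/49 - 2*11*8/9 = 4/49 - 1*176/9 = 4/49 - 176/9 = -8588/441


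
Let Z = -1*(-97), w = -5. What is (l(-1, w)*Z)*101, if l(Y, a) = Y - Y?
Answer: 0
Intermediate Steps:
l(Y, a) = 0
Z = 97
(l(-1, w)*Z)*101 = (0*97)*101 = 0*101 = 0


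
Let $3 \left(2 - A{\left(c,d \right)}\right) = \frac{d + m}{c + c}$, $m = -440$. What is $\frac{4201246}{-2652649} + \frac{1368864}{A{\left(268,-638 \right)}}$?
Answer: $\frac{2919408019396582}{5695237403} \approx 5.1261 \cdot 10^{5}$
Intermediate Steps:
$A{\left(c,d \right)} = 2 - \frac{-440 + d}{6 c}$ ($A{\left(c,d \right)} = 2 - \frac{\left(d - 440\right) \frac{1}{c + c}}{3} = 2 - \frac{\left(-440 + d\right) \frac{1}{2 c}}{3} = 2 - \frac{\frac{1}{2} \frac{1}{c} \left(-440 + d\right)}{3} = 2 - \frac{-440 + d}{6 c}$)
$\frac{4201246}{-2652649} + \frac{1368864}{A{\left(268,-638 \right)}} = \frac{4201246}{-2652649} + \frac{1368864}{\frac{1}{6} \cdot \frac{1}{268} \left(440 - -638 + 12 \cdot 268\right)} = 4201246 \left(- \frac{1}{2652649}\right) + \frac{1368864}{\frac{1}{6} \cdot \frac{1}{268} \left(440 + 638 + 3216\right)} = - \frac{4201246}{2652649} + \frac{1368864}{\frac{1}{6} \cdot \frac{1}{268} \cdot 4294} = - \frac{4201246}{2652649} + \frac{1368864}{\frac{2147}{804}} = - \frac{4201246}{2652649} + 1368864 \cdot \frac{804}{2147} = - \frac{4201246}{2652649} + \frac{1100566656}{2147} = \frac{2919408019396582}{5695237403}$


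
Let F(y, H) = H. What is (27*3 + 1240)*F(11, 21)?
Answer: 27741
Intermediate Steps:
(27*3 + 1240)*F(11, 21) = (27*3 + 1240)*21 = (81 + 1240)*21 = 1321*21 = 27741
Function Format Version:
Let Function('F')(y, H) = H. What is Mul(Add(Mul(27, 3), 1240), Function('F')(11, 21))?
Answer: 27741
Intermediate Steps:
Mul(Add(Mul(27, 3), 1240), Function('F')(11, 21)) = Mul(Add(Mul(27, 3), 1240), 21) = Mul(Add(81, 1240), 21) = Mul(1321, 21) = 27741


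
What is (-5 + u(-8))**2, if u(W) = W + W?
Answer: 441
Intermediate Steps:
u(W) = 2*W
(-5 + u(-8))**2 = (-5 + 2*(-8))**2 = (-5 - 16)**2 = (-21)**2 = 441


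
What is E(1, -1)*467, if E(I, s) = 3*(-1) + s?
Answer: -1868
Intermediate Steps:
E(I, s) = -3 + s
E(1, -1)*467 = (-3 - 1)*467 = -4*467 = -1868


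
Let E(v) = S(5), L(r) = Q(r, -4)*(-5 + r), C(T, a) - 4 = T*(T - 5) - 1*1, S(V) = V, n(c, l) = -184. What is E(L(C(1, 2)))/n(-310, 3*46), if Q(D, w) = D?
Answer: -5/184 ≈ -0.027174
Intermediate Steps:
C(T, a) = 3 + T*(-5 + T) (C(T, a) = 4 + (T*(T - 5) - 1*1) = 4 + (T*(-5 + T) - 1) = 4 + (-1 + T*(-5 + T)) = 3 + T*(-5 + T))
L(r) = r*(-5 + r)
E(v) = 5
E(L(C(1, 2)))/n(-310, 3*46) = 5/(-184) = 5*(-1/184) = -5/184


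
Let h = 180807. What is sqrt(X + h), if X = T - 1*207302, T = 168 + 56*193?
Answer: I*sqrt(15519) ≈ 124.58*I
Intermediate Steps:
T = 10976 (T = 168 + 10808 = 10976)
X = -196326 (X = 10976 - 1*207302 = 10976 - 207302 = -196326)
sqrt(X + h) = sqrt(-196326 + 180807) = sqrt(-15519) = I*sqrt(15519)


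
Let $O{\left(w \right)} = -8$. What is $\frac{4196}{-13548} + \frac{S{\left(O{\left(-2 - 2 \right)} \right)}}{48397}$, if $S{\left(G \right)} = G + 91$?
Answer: $- \frac{50487332}{163920639} \approx -0.308$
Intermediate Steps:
$S{\left(G \right)} = 91 + G$
$\frac{4196}{-13548} + \frac{S{\left(O{\left(-2 - 2 \right)} \right)}}{48397} = \frac{4196}{-13548} + \frac{91 - 8}{48397} = 4196 \left(- \frac{1}{13548}\right) + 83 \cdot \frac{1}{48397} = - \frac{1049}{3387} + \frac{83}{48397} = - \frac{50487332}{163920639}$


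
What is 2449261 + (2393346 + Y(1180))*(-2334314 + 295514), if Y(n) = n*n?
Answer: -7718376495539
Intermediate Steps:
Y(n) = n²
2449261 + (2393346 + Y(1180))*(-2334314 + 295514) = 2449261 + (2393346 + 1180²)*(-2334314 + 295514) = 2449261 + (2393346 + 1392400)*(-2038800) = 2449261 + 3785746*(-2038800) = 2449261 - 7718378944800 = -7718376495539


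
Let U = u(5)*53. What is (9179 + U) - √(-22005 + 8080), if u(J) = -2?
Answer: 9073 - 5*I*√557 ≈ 9073.0 - 118.0*I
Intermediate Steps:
U = -106 (U = -2*53 = -106)
(9179 + U) - √(-22005 + 8080) = (9179 - 106) - √(-22005 + 8080) = 9073 - √(-13925) = 9073 - 5*I*√557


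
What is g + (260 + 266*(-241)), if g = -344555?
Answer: -408401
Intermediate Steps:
g + (260 + 266*(-241)) = -344555 + (260 + 266*(-241)) = -344555 + (260 - 64106) = -344555 - 63846 = -408401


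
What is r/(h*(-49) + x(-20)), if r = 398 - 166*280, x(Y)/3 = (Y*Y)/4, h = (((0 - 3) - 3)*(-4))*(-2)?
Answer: -23041/1326 ≈ -17.376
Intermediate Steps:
h = -48 (h = ((-3 - 3)*(-4))*(-2) = -6*(-4)*(-2) = 24*(-2) = -48)
x(Y) = 3*Y²/4 (x(Y) = 3*((Y*Y)/4) = 3*(Y²*(¼)) = 3*(Y²/4) = 3*Y²/4)
r = -46082 (r = 398 - 46480 = -46082)
r/(h*(-49) + x(-20)) = -46082/(-48*(-49) + (¾)*(-20)²) = -46082/(2352 + (¾)*400) = -46082/(2352 + 300) = -46082/2652 = -46082*1/2652 = -23041/1326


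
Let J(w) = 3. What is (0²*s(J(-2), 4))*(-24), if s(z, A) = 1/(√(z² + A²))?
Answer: 0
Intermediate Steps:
s(z, A) = (A² + z²)^(-½) (s(z, A) = 1/(√(A² + z²)) = (A² + z²)^(-½))
(0²*s(J(-2), 4))*(-24) = (0²/√(4² + 3²))*(-24) = (0/√(16 + 9))*(-24) = (0/√25)*(-24) = (0*(⅕))*(-24) = 0*(-24) = 0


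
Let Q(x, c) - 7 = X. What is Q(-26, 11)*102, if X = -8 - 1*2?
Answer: -306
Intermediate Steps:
X = -10 (X = -8 - 2 = -10)
Q(x, c) = -3 (Q(x, c) = 7 - 10 = -3)
Q(-26, 11)*102 = -3*102 = -306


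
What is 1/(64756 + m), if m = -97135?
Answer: -1/32379 ≈ -3.0884e-5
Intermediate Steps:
1/(64756 + m) = 1/(64756 - 97135) = 1/(-32379) = -1/32379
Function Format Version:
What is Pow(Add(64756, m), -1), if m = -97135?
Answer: Rational(-1, 32379) ≈ -3.0884e-5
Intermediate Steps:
Pow(Add(64756, m), -1) = Pow(Add(64756, -97135), -1) = Pow(-32379, -1) = Rational(-1, 32379)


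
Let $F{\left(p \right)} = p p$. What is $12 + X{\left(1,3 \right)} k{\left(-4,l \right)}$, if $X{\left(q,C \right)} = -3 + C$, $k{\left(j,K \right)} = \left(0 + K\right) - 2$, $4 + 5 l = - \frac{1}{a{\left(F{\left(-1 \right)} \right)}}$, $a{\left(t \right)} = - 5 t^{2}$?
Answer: $12$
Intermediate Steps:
$F{\left(p \right)} = p^{2}$
$l = - \frac{19}{25}$ ($l = - \frac{4}{5} + \frac{\left(-1\right) \frac{1}{\left(-5\right) \left(\left(-1\right)^{2}\right)^{2}}}{5} = - \frac{4}{5} + \frac{\left(-1\right) \frac{1}{\left(-5\right) 1^{2}}}{5} = - \frac{4}{5} + \frac{\left(-1\right) \frac{1}{\left(-5\right) 1}}{5} = - \frac{4}{5} + \frac{\left(-1\right) \frac{1}{-5}}{5} = - \frac{4}{5} + \frac{\left(-1\right) \left(- \frac{1}{5}\right)}{5} = - \frac{4}{5} + \frac{1}{5} \cdot \frac{1}{5} = - \frac{4}{5} + \frac{1}{25} = - \frac{19}{25} \approx -0.76$)
$k{\left(j,K \right)} = -2 + K$ ($k{\left(j,K \right)} = K - 2 = -2 + K$)
$12 + X{\left(1,3 \right)} k{\left(-4,l \right)} = 12 + \left(-3 + 3\right) \left(-2 - \frac{19}{25}\right) = 12 + 0 \left(- \frac{69}{25}\right) = 12 + 0 = 12$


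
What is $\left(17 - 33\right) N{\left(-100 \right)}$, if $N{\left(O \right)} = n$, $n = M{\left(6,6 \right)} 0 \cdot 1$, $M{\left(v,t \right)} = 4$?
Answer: $0$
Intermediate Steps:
$n = 0$ ($n = 4 \cdot 0 \cdot 1 = 0 \cdot 1 = 0$)
$N{\left(O \right)} = 0$
$\left(17 - 33\right) N{\left(-100 \right)} = \left(17 - 33\right) 0 = \left(-16\right) 0 = 0$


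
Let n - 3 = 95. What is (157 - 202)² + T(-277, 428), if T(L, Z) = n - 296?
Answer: 1827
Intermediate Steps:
n = 98 (n = 3 + 95 = 98)
T(L, Z) = -198 (T(L, Z) = 98 - 296 = -198)
(157 - 202)² + T(-277, 428) = (157 - 202)² - 198 = (-45)² - 198 = 2025 - 198 = 1827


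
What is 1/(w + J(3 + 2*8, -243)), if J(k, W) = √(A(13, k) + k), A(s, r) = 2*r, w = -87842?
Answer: -87842/7716216907 - √57/7716216907 ≈ -1.1385e-5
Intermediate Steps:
J(k, W) = √3*√k (J(k, W) = √(2*k + k) = √(3*k) = √3*√k)
1/(w + J(3 + 2*8, -243)) = 1/(-87842 + √3*√(3 + 2*8)) = 1/(-87842 + √3*√(3 + 16)) = 1/(-87842 + √3*√19) = 1/(-87842 + √57)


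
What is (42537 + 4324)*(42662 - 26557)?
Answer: 754696405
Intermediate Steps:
(42537 + 4324)*(42662 - 26557) = 46861*16105 = 754696405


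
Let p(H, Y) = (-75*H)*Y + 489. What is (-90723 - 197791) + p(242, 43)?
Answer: -1068475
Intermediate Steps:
p(H, Y) = 489 - 75*H*Y (p(H, Y) = -75*H*Y + 489 = 489 - 75*H*Y)
(-90723 - 197791) + p(242, 43) = (-90723 - 197791) + (489 - 75*242*43) = -288514 + (489 - 780450) = -288514 - 779961 = -1068475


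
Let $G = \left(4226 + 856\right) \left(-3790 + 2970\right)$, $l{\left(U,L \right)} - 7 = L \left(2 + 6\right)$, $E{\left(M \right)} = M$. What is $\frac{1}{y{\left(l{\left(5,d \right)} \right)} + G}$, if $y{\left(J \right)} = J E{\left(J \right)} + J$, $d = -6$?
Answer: $- \frac{1}{4165600} \approx -2.4006 \cdot 10^{-7}$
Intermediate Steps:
$l{\left(U,L \right)} = 7 + 8 L$ ($l{\left(U,L \right)} = 7 + L \left(2 + 6\right) = 7 + L 8 = 7 + 8 L$)
$G = -4167240$ ($G = 5082 \left(-820\right) = -4167240$)
$y{\left(J \right)} = J + J^{2}$ ($y{\left(J \right)} = J J + J = J^{2} + J = J + J^{2}$)
$\frac{1}{y{\left(l{\left(5,d \right)} \right)} + G} = \frac{1}{\left(7 + 8 \left(-6\right)\right) \left(1 + \left(7 + 8 \left(-6\right)\right)\right) - 4167240} = \frac{1}{\left(7 - 48\right) \left(1 + \left(7 - 48\right)\right) - 4167240} = \frac{1}{- 41 \left(1 - 41\right) - 4167240} = \frac{1}{\left(-41\right) \left(-40\right) - 4167240} = \frac{1}{1640 - 4167240} = \frac{1}{-4165600} = - \frac{1}{4165600}$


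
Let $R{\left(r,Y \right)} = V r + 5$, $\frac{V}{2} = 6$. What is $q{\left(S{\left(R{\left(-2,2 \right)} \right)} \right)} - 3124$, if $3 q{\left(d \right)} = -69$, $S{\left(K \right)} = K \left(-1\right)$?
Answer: $-3147$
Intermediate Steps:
$V = 12$ ($V = 2 \cdot 6 = 12$)
$R{\left(r,Y \right)} = 5 + 12 r$ ($R{\left(r,Y \right)} = 12 r + 5 = 5 + 12 r$)
$S{\left(K \right)} = - K$
$q{\left(d \right)} = -23$ ($q{\left(d \right)} = \frac{1}{3} \left(-69\right) = -23$)
$q{\left(S{\left(R{\left(-2,2 \right)} \right)} \right)} - 3124 = -23 - 3124 = -3147$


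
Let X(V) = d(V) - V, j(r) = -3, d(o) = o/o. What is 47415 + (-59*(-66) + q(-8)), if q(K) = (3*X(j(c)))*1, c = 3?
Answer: 51321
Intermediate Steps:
d(o) = 1
X(V) = 1 - V
q(K) = 12 (q(K) = (3*(1 - 1*(-3)))*1 = (3*(1 + 3))*1 = (3*4)*1 = 12*1 = 12)
47415 + (-59*(-66) + q(-8)) = 47415 + (-59*(-66) + 12) = 47415 + (3894 + 12) = 47415 + 3906 = 51321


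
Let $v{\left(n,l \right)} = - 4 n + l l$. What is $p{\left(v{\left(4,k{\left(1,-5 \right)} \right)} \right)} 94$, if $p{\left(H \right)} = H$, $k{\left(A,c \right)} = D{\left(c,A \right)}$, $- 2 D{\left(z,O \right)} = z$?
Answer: $- \frac{1833}{2} \approx -916.5$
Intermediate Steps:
$D{\left(z,O \right)} = - \frac{z}{2}$
$k{\left(A,c \right)} = - \frac{c}{2}$
$v{\left(n,l \right)} = l^{2} - 4 n$ ($v{\left(n,l \right)} = - 4 n + l^{2} = l^{2} - 4 n$)
$p{\left(v{\left(4,k{\left(1,-5 \right)} \right)} \right)} 94 = \left(\left(\left(- \frac{1}{2}\right) \left(-5\right)\right)^{2} - 16\right) 94 = \left(\left(\frac{5}{2}\right)^{2} - 16\right) 94 = \left(\frac{25}{4} - 16\right) 94 = \left(- \frac{39}{4}\right) 94 = - \frac{1833}{2}$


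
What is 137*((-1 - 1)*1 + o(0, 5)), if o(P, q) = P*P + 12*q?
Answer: 7946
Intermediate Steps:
o(P, q) = P**2 + 12*q
137*((-1 - 1)*1 + o(0, 5)) = 137*((-1 - 1)*1 + (0**2 + 12*5)) = 137*(-2*1 + (0 + 60)) = 137*(-2 + 60) = 137*58 = 7946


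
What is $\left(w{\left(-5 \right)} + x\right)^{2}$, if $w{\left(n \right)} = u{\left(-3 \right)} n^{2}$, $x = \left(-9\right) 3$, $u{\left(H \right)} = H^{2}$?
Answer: $39204$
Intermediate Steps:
$x = -27$
$w{\left(n \right)} = 9 n^{2}$ ($w{\left(n \right)} = \left(-3\right)^{2} n^{2} = 9 n^{2}$)
$\left(w{\left(-5 \right)} + x\right)^{2} = \left(9 \left(-5\right)^{2} - 27\right)^{2} = \left(9 \cdot 25 - 27\right)^{2} = \left(225 - 27\right)^{2} = 198^{2} = 39204$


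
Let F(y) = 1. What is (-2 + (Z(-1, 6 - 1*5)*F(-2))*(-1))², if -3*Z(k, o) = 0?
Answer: 4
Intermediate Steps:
Z(k, o) = 0 (Z(k, o) = -⅓*0 = 0)
(-2 + (Z(-1, 6 - 1*5)*F(-2))*(-1))² = (-2 + (0*1)*(-1))² = (-2 + 0*(-1))² = (-2 + 0)² = (-2)² = 4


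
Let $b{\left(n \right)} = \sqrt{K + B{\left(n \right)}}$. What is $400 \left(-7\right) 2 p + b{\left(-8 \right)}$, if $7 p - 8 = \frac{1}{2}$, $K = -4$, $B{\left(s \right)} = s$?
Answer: $-6800 + 2 i \sqrt{3} \approx -6800.0 + 3.4641 i$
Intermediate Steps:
$p = \frac{17}{14}$ ($p = \frac{8}{7} + \frac{1}{7 \cdot 2} = \frac{8}{7} + \frac{1}{7} \cdot \frac{1}{2} = \frac{8}{7} + \frac{1}{14} = \frac{17}{14} \approx 1.2143$)
$b{\left(n \right)} = \sqrt{-4 + n}$
$400 \left(-7\right) 2 p + b{\left(-8 \right)} = 400 \left(-7\right) 2 \cdot \frac{17}{14} + \sqrt{-4 - 8} = 400 \left(\left(-14\right) \frac{17}{14}\right) + \sqrt{-12} = 400 \left(-17\right) + 2 i \sqrt{3} = -6800 + 2 i \sqrt{3}$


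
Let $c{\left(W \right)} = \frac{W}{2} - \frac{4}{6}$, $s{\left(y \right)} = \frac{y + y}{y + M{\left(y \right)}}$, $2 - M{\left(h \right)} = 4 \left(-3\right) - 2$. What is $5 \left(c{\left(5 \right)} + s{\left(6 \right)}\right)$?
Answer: $\frac{785}{66} \approx 11.894$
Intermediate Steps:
$M{\left(h \right)} = 16$ ($M{\left(h \right)} = 2 - \left(4 \left(-3\right) - 2\right) = 2 - \left(-12 - 2\right) = 2 - -14 = 2 + 14 = 16$)
$s{\left(y \right)} = \frac{2 y}{16 + y}$ ($s{\left(y \right)} = \frac{y + y}{y + 16} = \frac{2 y}{16 + y}$)
$c{\left(W \right)} = - \frac{2}{3} + \frac{W}{2}$ ($c{\left(W \right)} = W \frac{1}{2} - \frac{2}{3} = \frac{W}{2} - \frac{2}{3} = - \frac{2}{3} + \frac{W}{2}$)
$5 \left(c{\left(5 \right)} + s{\left(6 \right)}\right) = 5 \left(\left(- \frac{2}{3} + \frac{1}{2} \cdot 5\right) + 2 \cdot 6 \frac{1}{16 + 6}\right) = 5 \left(\left(- \frac{2}{3} + \frac{5}{2}\right) + 2 \cdot 6 \cdot \frac{1}{22}\right) = 5 \left(\frac{11}{6} + 2 \cdot 6 \cdot \frac{1}{22}\right) = 5 \left(\frac{11}{6} + \frac{6}{11}\right) = 5 \cdot \frac{157}{66} = \frac{785}{66}$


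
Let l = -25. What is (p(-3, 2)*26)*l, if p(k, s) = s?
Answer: -1300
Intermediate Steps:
(p(-3, 2)*26)*l = (2*26)*(-25) = 52*(-25) = -1300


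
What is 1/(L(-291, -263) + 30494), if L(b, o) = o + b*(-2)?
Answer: 1/30813 ≈ 3.2454e-5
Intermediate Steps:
L(b, o) = o - 2*b
1/(L(-291, -263) + 30494) = 1/((-263 - 2*(-291)) + 30494) = 1/((-263 + 582) + 30494) = 1/(319 + 30494) = 1/30813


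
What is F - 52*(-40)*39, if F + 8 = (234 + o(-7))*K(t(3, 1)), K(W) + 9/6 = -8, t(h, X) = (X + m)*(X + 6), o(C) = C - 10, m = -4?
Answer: 158101/2 ≈ 79051.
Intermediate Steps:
o(C) = -10 + C
t(h, X) = (-4 + X)*(6 + X) (t(h, X) = (X - 4)*(X + 6) = (-4 + X)*(6 + X))
K(W) = -19/2 (K(W) = -3/2 - 8 = -19/2)
F = -4139/2 (F = -8 + (234 + (-10 - 7))*(-19/2) = -8 + (234 - 17)*(-19/2) = -8 + 217*(-19/2) = -8 - 4123/2 = -4139/2 ≈ -2069.5)
F - 52*(-40)*39 = -4139/2 - 52*(-40)*39 = -4139/2 + 2080*39 = -4139/2 + 81120 = 158101/2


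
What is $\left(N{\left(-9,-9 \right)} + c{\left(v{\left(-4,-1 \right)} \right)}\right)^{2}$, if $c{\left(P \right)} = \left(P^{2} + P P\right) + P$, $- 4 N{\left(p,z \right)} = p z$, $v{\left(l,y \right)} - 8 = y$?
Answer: $\frac{114921}{16} \approx 7182.6$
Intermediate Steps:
$v{\left(l,y \right)} = 8 + y$
$N{\left(p,z \right)} = - \frac{p z}{4}$
$c{\left(P \right)} = P + 2 P^{2}$ ($c{\left(P \right)} = \left(P^{2} + P^{2}\right) + P = 2 P^{2} + P = P + 2 P^{2}$)
$\left(N{\left(-9,-9 \right)} + c{\left(v{\left(-4,-1 \right)} \right)}\right)^{2} = \left(\left(- \frac{1}{4}\right) \left(-9\right) \left(-9\right) + \left(8 - 1\right) \left(1 + 2 \left(8 - 1\right)\right)\right)^{2} = \left(- \frac{81}{4} + 7 \left(1 + 2 \cdot 7\right)\right)^{2} = \left(- \frac{81}{4} + 7 \left(1 + 14\right)\right)^{2} = \left(- \frac{81}{4} + 7 \cdot 15\right)^{2} = \left(- \frac{81}{4} + 105\right)^{2} = \left(\frac{339}{4}\right)^{2} = \frac{114921}{16}$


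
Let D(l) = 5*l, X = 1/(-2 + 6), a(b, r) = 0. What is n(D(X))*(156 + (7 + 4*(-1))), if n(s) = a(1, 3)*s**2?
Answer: 0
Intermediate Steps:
X = 1/4 ≈ 0.25000
n(s) = 0 (n(s) = 0*s**2 = 0)
n(D(X))*(156 + (7 + 4*(-1))) = 0*(156 + (7 + 4*(-1))) = 0*(156 + (7 - 4)) = 0*(156 + 3) = 0*159 = 0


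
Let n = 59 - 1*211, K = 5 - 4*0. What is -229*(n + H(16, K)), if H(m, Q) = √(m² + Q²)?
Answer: 34808 - 229*√281 ≈ 30969.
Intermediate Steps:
K = 5 (K = 5 + 0 = 5)
n = -152 (n = 59 - 211 = -152)
H(m, Q) = √(Q² + m²)
-229*(n + H(16, K)) = -229*(-152 + √(5² + 16²)) = -229*(-152 + √(25 + 256)) = -229*(-152 + √281) = 34808 - 229*√281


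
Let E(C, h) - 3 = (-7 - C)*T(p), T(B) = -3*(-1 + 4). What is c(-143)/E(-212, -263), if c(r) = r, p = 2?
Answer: 143/1842 ≈ 0.077633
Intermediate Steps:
T(B) = -9 (T(B) = -3*3 = -9)
E(C, h) = 66 + 9*C (E(C, h) = 3 + (-7 - C)*(-9) = 3 + (63 + 9*C) = 66 + 9*C)
c(-143)/E(-212, -263) = -143/(66 + 9*(-212)) = -143/(66 - 1908) = -143/(-1842) = -143*(-1/1842) = 143/1842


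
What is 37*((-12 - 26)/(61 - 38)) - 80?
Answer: -3246/23 ≈ -141.13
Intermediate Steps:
37*((-12 - 26)/(61 - 38)) - 80 = 37*(-38/23) - 80 = -1406/23 - 80 = -3246/23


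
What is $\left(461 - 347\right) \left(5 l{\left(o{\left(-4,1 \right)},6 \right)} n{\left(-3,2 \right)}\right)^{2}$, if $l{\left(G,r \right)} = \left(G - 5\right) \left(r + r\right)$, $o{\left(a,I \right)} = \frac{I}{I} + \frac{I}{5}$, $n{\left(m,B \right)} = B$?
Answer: $23704704$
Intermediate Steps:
$o{\left(a,I \right)} = 1 + \frac{I}{5}$ ($o{\left(a,I \right)} = 1 + I \frac{1}{5} = 1 + \frac{I}{5}$)
$l{\left(G,r \right)} = 2 r \left(-5 + G\right)$ ($l{\left(G,r \right)} = \left(-5 + G\right) 2 r = 2 r \left(-5 + G\right)$)
$\left(461 - 347\right) \left(5 l{\left(o{\left(-4,1 \right)},6 \right)} n{\left(-3,2 \right)}\right)^{2} = \left(461 - 347\right) \left(5 \cdot 2 \cdot 6 \left(-5 + \left(1 + \frac{1}{5} \cdot 1\right)\right) 2\right)^{2} = 114 \left(5 \cdot 2 \cdot 6 \left(-5 + \left(1 + \frac{1}{5}\right)\right) 2\right)^{2} = 114 \left(5 \cdot 2 \cdot 6 \left(-5 + \frac{6}{5}\right) 2\right)^{2} = 114 \left(5 \cdot 2 \cdot 6 \left(- \frac{19}{5}\right) 2\right)^{2} = 114 \left(5 \left(- \frac{228}{5}\right) 2\right)^{2} = 114 \left(\left(-228\right) 2\right)^{2} = 114 \left(-456\right)^{2} = 114 \cdot 207936 = 23704704$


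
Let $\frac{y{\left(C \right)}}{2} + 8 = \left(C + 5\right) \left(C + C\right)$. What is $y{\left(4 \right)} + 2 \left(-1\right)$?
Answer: $126$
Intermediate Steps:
$y{\left(C \right)} = -16 + 4 C \left(5 + C\right)$ ($y{\left(C \right)} = -16 + 2 \left(C + 5\right) \left(C + C\right) = -16 + 2 \left(5 + C\right) 2 C = -16 + 2 \cdot 2 C \left(5 + C\right) = -16 + 4 C \left(5 + C\right)$)
$y{\left(4 \right)} + 2 \left(-1\right) = \left(-16 + 4 \cdot 4^{2} + 20 \cdot 4\right) + 2 \left(-1\right) = \left(-16 + 4 \cdot 16 + 80\right) - 2 = \left(-16 + 64 + 80\right) - 2 = 128 - 2 = 126$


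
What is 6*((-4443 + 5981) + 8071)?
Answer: 57654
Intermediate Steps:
6*((-4443 + 5981) + 8071) = 6*(1538 + 8071) = 6*9609 = 57654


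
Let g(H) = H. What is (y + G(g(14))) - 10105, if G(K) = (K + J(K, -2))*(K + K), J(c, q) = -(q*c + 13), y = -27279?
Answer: -36572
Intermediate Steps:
J(c, q) = -13 - c*q (J(c, q) = -(c*q + 13) = -(13 + c*q) = -13 - c*q)
G(K) = 2*K*(-13 + 3*K) (G(K) = (K + (-13 - 1*K*(-2)))*(K + K) = (K + (-13 + 2*K))*(2*K) = (-13 + 3*K)*(2*K) = 2*K*(-13 + 3*K))
(y + G(g(14))) - 10105 = (-27279 + 2*14*(-13 + 3*14)) - 10105 = (-27279 + 2*14*(-13 + 42)) - 10105 = (-27279 + 2*14*29) - 10105 = (-27279 + 812) - 10105 = -26467 - 10105 = -36572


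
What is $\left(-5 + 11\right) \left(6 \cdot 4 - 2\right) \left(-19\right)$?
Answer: $-2508$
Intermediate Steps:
$\left(-5 + 11\right) \left(6 \cdot 4 - 2\right) \left(-19\right) = 6 \left(24 - 2\right) \left(-19\right) = 6 \cdot 22 \left(-19\right) = 132 \left(-19\right) = -2508$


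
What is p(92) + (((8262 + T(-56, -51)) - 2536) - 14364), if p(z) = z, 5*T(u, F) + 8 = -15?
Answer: -42753/5 ≈ -8550.6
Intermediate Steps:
T(u, F) = -23/5 (T(u, F) = -8/5 + (⅕)*(-15) = -8/5 - 3 = -23/5)
p(92) + (((8262 + T(-56, -51)) - 2536) - 14364) = 92 + (((8262 - 23/5) - 2536) - 14364) = 92 + ((41287/5 - 2536) - 14364) = 92 + (28607/5 - 14364) = 92 - 43213/5 = -42753/5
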